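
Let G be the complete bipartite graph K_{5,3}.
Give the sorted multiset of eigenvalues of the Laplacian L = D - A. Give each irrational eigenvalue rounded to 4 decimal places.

[0, 3, 3, 3, 3, 5, 5, 8]

The graph has 8 vertices and degree multiset [5, 5, 5, 3, 3, 3, 3, 3]; D is the diagonal matrix of degrees and L = D - A. Diagonalising L (or applying a numerical eigensolver to the 8x8 matrix) gives the spectrum above. The single zero eigenvalue shows the graph is connected. The largest eigenvalue, 8, is at most the vertex count 8.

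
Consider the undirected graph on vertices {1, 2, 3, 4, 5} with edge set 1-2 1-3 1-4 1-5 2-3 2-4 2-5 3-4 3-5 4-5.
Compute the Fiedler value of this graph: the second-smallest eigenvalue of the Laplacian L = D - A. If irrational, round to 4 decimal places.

5

With the vertex order [1, 2, 3, 4, 5], the degrees are [4, 4, 4, 4, 4], giving D = diag(4, 4, 4, 4, 4) and L = D - A. The smallest Laplacian eigenvalue is always 0. The next one, lambda_2 = 5, measures how hard the graph is to disconnect: larger values mean better connectivity. There is one zero in the spectrum, matching the 1 component. The largest eigenvalue, 5, is at most the vertex count 5.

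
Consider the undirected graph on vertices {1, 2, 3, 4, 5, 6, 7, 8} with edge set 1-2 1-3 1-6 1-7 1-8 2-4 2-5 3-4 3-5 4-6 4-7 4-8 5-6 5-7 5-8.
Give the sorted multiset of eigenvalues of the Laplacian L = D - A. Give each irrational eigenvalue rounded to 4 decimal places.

Each diagonal entry of L is the vertex degree and each off-diagonal entry is -1 where an edge is present, 0 otherwise; in the order [1, 2, 3, 4, 5, 6, 7, 8] the diagonal is [5, 3, 3, 5, 5, 3, 3, 3]. The multiplicity of 0 as a Laplacian eigenvalue equals the number of connected components. The single zero eigenvalue shows the graph is connected. By the matrix-tree theorem the graph has (1/8) * product of the nonzero eigenvalues = 2025 spanning trees.

[0, 3, 3, 3, 3, 5, 5, 8]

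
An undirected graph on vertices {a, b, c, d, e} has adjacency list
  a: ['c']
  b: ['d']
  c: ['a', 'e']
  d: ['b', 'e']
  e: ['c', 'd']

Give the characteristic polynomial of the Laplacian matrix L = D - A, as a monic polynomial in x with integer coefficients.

Reading degrees in the order [a, b, c, d, e] gives [1, 1, 2, 2, 2]; set D = diag(1, 1, 2, 2, 2) and form L = D - A. L has integer entries, so p(x) = det(xI - L) has integer coefficients. Expanding the determinant yields x^5 - 8x^4 + 21x^3 - 20x^2 + 5x. Since p(0) = det(-L) = 0, x divides p(x). By the matrix-tree theorem the graph has (1/5) * product of the nonzero eigenvalues = 1 spanning tree.

x^5 - 8x^4 + 21x^3 - 20x^2 + 5x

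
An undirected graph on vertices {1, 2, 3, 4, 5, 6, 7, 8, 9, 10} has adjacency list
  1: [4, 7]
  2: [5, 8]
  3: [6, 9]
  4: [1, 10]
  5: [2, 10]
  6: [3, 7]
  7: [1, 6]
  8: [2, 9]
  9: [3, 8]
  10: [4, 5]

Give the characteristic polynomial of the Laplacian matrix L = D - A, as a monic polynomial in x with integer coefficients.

Reading degrees in the order [1, 2, 3, 4, 5, 6, 7, 8, 9, 10] gives [2, 2, 2, 2, 2, 2, 2, 2, 2, 2]; set D = diag(2, 2, 2, 2, 2, 2, 2, 2, 2, 2) and form L = D - A. Computing det(xI - L) by cofactor expansion (or equivalently via sum-over-permutations) gives x^10 - 20x^9 + 170x^8 - 800x^7 + 2275x^6 - 4004x^5 + 4290x^4 - 2640x^3 + 825x^2 - 100x. The constant term is 0 because L is singular (the all-ones vector lies in its kernel). There is one zero in the spectrum, matching the 1 component.

x^10 - 20x^9 + 170x^8 - 800x^7 + 2275x^6 - 4004x^5 + 4290x^4 - 2640x^3 + 825x^2 - 100x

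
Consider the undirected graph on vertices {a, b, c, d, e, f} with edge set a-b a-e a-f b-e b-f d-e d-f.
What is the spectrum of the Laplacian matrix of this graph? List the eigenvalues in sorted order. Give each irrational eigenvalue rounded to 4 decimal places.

Each diagonal entry of L is the vertex degree and each off-diagonal entry is -1 where an edge is present, 0 otherwise; in the order [a, b, c, d, e, f] the diagonal is [3, 3, 0, 2, 3, 3]. L is symmetric positive semidefinite, so every eigenvalue is real and nonnegative. The 2 zero eigenvalues correspond to the 2 connected components. The largest eigenvalue, 5, is at most the vertex count 6.

[0, 0, 2, 3, 4, 5]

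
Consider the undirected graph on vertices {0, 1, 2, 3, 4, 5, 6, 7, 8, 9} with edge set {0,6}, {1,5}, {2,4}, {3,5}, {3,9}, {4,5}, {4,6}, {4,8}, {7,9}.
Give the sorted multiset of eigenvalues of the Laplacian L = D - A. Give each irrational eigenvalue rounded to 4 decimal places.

With the vertex order [0, 1, 2, 3, 4, 5, 6, 7, 8, 9], the degrees are [1, 1, 1, 2, 4, 3, 2, 1, 1, 2], giving D = diag(1, 1, 1, 2, 4, 3, 2, 1, 1, 2) and L = D - A. L is symmetric positive semidefinite, so every eigenvalue is real and nonnegative.

[0, 0.1769, 0.4716, 0.6288, 1, 1.4112, 2.3497, 2.8697, 3.7491, 5.3430]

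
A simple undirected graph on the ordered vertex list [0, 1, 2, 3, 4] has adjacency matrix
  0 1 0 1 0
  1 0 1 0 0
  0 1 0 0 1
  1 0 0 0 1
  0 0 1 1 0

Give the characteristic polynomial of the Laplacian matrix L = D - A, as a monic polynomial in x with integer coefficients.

x^5 - 10x^4 + 35x^3 - 50x^2 + 25x

Reading degrees in the order [0, 1, 2, 3, 4] gives [2, 2, 2, 2, 2]; set D = diag(2, 2, 2, 2, 2) and form L = D - A. L has integer entries, so p(x) = det(xI - L) has integer coefficients. Expanding the determinant yields x^5 - 10x^4 + 35x^3 - 50x^2 + 25x. Since p(0) = det(-L) = 0, x divides p(x). The largest eigenvalue, 3.6180, is at most the vertex count 5.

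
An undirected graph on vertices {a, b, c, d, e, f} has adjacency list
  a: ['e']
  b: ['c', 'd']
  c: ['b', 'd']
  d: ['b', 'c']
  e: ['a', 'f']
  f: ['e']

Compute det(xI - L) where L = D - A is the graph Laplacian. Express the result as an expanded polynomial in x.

With the vertex order [a, b, c, d, e, f], the degrees are [1, 2, 2, 2, 2, 1], giving D = diag(1, 2, 2, 2, 2, 1) and L = D - A. The eigenvalues of L are [0, 0, 1, 3, 3, 3]; the characteristic polynomial is the product of (x - lambda_i), which multiplies out to x^6 - 10x^5 + 36x^4 - 54x^3 + 27x^2. The constant term is 0 because L is singular (the all-ones vector lies in its kernel). The largest eigenvalue, 3, is at most the vertex count 6. The eigenvalues sum to 10, which equals trace(L) = 2|E|.

x^6 - 10x^5 + 36x^4 - 54x^3 + 27x^2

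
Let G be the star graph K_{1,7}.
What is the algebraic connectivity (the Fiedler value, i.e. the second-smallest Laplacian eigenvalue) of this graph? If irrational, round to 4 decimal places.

1

The graph has 8 vertices and degree multiset [7, 1, 1, 1, 1, 1, 1, 1]; D is the diagonal matrix of degrees and L = D - A. Computing the eigenvalues of L and sorting gives [0, 1, 1, 1, 1, 1, 1, 8]. The Fiedler value lambda_2 = 1 is strictly positive, so the graph is connected. By the matrix-tree theorem the graph has (1/8) * product of the nonzero eigenvalues = 1 spanning tree. There is one zero in the spectrum, matching the 1 component.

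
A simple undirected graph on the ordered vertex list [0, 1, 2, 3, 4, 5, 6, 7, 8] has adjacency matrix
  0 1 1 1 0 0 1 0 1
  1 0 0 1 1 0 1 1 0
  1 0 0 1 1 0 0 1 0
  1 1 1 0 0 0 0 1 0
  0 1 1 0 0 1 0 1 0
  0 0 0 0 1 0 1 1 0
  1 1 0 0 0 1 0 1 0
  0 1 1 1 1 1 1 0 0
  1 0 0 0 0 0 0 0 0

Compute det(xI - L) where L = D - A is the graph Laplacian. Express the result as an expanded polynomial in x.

x^9 - 36x^8 + 550x^7 - 4638x^6 + 23476x^5 - 72432x^4 + 131319x^3 - 125078x^2 + 45783x

Reading degrees in the order [0, 1, 2, 3, 4, 5, 6, 7, 8] gives [5, 5, 4, 4, 4, 3, 4, 6, 1]; set D = diag(5, 5, 4, 4, 4, 3, 4, 6, 1) and form L = D - A. L has integer entries, so p(x) = det(xI - L) has integer coefficients. Expanding the determinant yields x^9 - 36x^8 + 550x^7 - 4638x^6 + 23476x^5 - 72432x^4 + 131319x^3 - 125078x^2 + 45783x. Since p(0) = det(-L) = 0, x divides p(x). By the matrix-tree theorem the graph has (1/9) * product of the nonzero eigenvalues = 5087 spanning trees.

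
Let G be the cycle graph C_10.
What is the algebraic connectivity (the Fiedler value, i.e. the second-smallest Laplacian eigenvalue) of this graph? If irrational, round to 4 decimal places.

0.3820

The graph has 10 vertices and degree multiset [2, 2, 2, 2, 2, 2, 2, 2, 2, 2]; D is the diagonal matrix of degrees and L = D - A. The sorted Laplacian eigenvalues are [0, 0.3820, 0.3820, 1.3820, 1.3820, 2.6180, 2.6180, 3.6180, 3.6180, 4]; the algebraic connectivity is the second entry, 0.3820. There is one zero in the spectrum, matching the 1 component.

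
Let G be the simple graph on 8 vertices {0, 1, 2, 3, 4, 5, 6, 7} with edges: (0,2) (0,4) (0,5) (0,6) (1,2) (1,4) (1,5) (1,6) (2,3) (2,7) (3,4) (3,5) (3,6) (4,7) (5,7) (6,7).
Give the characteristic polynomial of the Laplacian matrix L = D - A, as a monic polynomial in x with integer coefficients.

With the vertex order [0, 1, 2, 3, 4, 5, 6, 7], the degrees are [4, 4, 4, 4, 4, 4, 4, 4], giving D = diag(4, 4, 4, 4, 4, 4, 4, 4) and L = D - A. L has integer entries, so p(x) = det(xI - L) has integer coefficients. Expanding the determinant yields x^8 - 32x^7 + 432x^6 - 3200x^5 + 14080x^4 - 36864x^3 + 53248x^2 - 32768x. Since p(0) = det(-L) = 0, x divides p(x). There is one zero in the spectrum, matching the 1 component. By the matrix-tree theorem the graph has (1/8) * product of the nonzero eigenvalues = 4096 spanning trees.

x^8 - 32x^7 + 432x^6 - 3200x^5 + 14080x^4 - 36864x^3 + 53248x^2 - 32768x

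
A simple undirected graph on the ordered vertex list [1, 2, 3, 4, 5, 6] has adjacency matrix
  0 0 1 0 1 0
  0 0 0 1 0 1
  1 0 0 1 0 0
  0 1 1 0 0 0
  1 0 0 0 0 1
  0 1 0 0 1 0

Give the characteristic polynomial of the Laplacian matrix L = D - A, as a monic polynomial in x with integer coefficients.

With the vertex order [1, 2, 3, 4, 5, 6], the degrees are [2, 2, 2, 2, 2, 2], giving D = diag(2, 2, 2, 2, 2, 2) and L = D - A. L has integer entries, so p(x) = det(xI - L) has integer coefficients. Expanding the determinant yields x^6 - 12x^5 + 54x^4 - 112x^3 + 105x^2 - 36x. The constant term is 0 because L is singular (the all-ones vector lies in its kernel). The eigenvalues sum to 12, which equals trace(L) = 2|E|. There is one zero in the spectrum, matching the 1 component.

x^6 - 12x^5 + 54x^4 - 112x^3 + 105x^2 - 36x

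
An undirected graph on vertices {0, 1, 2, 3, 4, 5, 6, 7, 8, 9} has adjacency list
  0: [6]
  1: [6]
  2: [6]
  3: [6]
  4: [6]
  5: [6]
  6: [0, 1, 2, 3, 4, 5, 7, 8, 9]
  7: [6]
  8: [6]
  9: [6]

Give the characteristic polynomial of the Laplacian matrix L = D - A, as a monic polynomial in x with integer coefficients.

x^10 - 18x^9 + 108x^8 - 336x^7 + 630x^6 - 756x^5 + 588x^4 - 288x^3 + 81x^2 - 10x

Each diagonal entry of L is the vertex degree and each off-diagonal entry is -1 where an edge is present, 0 otherwise; in the order [0, 1, 2, 3, 4, 5, 6, 7, 8, 9] the diagonal is [1, 1, 1, 1, 1, 1, 9, 1, 1, 1]. The eigenvalues of L are [0, 1, 1, 1, 1, 1, 1, 1, 1, 10]; the characteristic polynomial is the product of (x - lambda_i), which multiplies out to x^10 - 18x^9 + 108x^8 - 336x^7 + 630x^6 - 756x^5 + 588x^4 - 288x^3 + 81x^2 - 10x. Since p(0) = det(-L) = 0, x divides p(x). The largest eigenvalue, 10, is at most the vertex count 10. There is one zero in the spectrum, matching the 1 component.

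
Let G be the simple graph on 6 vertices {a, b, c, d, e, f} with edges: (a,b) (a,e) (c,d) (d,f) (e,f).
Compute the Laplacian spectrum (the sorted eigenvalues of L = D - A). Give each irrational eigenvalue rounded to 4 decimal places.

With the vertex order [a, b, c, d, e, f], the degrees are [2, 1, 1, 2, 2, 2], giving D = diag(2, 1, 1, 2, 2, 2) and L = D - A. Diagonalising L (or applying a numerical eigensolver to the 6x6 matrix) gives the spectrum above.

[0, 0.2679, 1, 2, 3, 3.7321]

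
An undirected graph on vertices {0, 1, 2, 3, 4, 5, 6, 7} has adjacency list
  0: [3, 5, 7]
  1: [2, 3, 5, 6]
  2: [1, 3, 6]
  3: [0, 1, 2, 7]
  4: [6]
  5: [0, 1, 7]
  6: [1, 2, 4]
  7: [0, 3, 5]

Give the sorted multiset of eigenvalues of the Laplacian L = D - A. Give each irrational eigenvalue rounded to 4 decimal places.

Each diagonal entry of L is the vertex degree and each off-diagonal entry is -1 where an edge is present, 0 otherwise; in the order [0, 1, 2, 3, 4, 5, 6, 7] the diagonal is [3, 4, 3, 4, 1, 3, 3, 3]. Since every row of L sums to 0, the all-ones vector is in the kernel and 0 is an eigenvalue. The single zero eigenvalue shows the graph is connected. The eigenvalues sum to 24, which equals trace(L) = 2|E|.

[0, 0.5761, 1.6594, 3.1920, 4, 4, 4.6391, 5.9333]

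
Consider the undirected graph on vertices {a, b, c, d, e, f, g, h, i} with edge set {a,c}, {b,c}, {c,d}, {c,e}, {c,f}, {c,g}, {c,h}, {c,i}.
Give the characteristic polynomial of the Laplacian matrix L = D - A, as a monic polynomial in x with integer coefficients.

Reading degrees in the order [a, b, c, d, e, f, g, h, i] gives [1, 1, 8, 1, 1, 1, 1, 1, 1]; set D = diag(1, 1, 8, 1, 1, 1, 1, 1, 1) and form L = D - A. The eigenvalues of L are [0, 1, 1, 1, 1, 1, 1, 1, 9]; the characteristic polynomial is the product of (x - lambda_i), which multiplies out to x^9 - 16x^8 + 84x^7 - 224x^6 + 350x^5 - 336x^4 + 196x^3 - 64x^2 + 9x. Since p(0) = det(-L) = 0, x divides p(x).

x^9 - 16x^8 + 84x^7 - 224x^6 + 350x^5 - 336x^4 + 196x^3 - 64x^2 + 9x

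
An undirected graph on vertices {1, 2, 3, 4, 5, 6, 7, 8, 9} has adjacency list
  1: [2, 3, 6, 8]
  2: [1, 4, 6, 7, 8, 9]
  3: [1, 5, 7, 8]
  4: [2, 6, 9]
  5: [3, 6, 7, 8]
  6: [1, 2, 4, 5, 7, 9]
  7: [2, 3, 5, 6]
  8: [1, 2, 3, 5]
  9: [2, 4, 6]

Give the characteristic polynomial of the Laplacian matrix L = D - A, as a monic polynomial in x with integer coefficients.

Each diagonal entry of L is the vertex degree and each off-diagonal entry is -1 where an edge is present, 0 otherwise; in the order [1, 2, 3, 4, 5, 6, 7, 8, 9] the diagonal is [4, 6, 4, 3, 4, 6, 4, 4, 3]. L has integer entries, so p(x) = det(xI - L) has integer coefficients. Expanding the determinant yields x^9 - 38x^8 + 618x^7 - 5610x^6 + 31029x^5 - 106772x^4 + 222249x^3 - 254094x^2 + 120744x. The coefficient of x^8 equals -trace(L) = -38, matching the sum of degrees. There is one zero in the spectrum, matching the 1 component. The eigenvalues sum to 38, which equals trace(L) = 2|E|.

x^9 - 38x^8 + 618x^7 - 5610x^6 + 31029x^5 - 106772x^4 + 222249x^3 - 254094x^2 + 120744x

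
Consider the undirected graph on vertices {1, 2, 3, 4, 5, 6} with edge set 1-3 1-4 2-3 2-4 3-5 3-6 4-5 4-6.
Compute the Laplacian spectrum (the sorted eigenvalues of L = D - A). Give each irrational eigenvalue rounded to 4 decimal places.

Reading degrees in the order [1, 2, 3, 4, 5, 6] gives [2, 2, 4, 4, 2, 2]; set D = diag(2, 2, 4, 4, 2, 2) and form L = D - A. L is symmetric positive semidefinite, so every eigenvalue is real and nonnegative. The largest eigenvalue, 6, is at most the vertex count 6.

[0, 2, 2, 2, 4, 6]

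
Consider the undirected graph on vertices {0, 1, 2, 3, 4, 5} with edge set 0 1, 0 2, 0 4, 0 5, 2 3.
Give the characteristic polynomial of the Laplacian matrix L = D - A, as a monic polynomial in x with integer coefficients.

x^6 - 10x^5 + 33x^4 - 46x^3 + 28x^2 - 6x

Each diagonal entry of L is the vertex degree and each off-diagonal entry is -1 where an edge is present, 0 otherwise; in the order [0, 1, 2, 3, 4, 5] the diagonal is [4, 1, 2, 1, 1, 1]. Computing det(xI - L) by cofactor expansion (or equivalently via sum-over-permutations) gives x^6 - 10x^5 + 33x^4 - 46x^3 + 28x^2 - 6x. Since p(0) = det(-L) = 0, x divides p(x). The largest eigenvalue, 5.0861, is at most the vertex count 6.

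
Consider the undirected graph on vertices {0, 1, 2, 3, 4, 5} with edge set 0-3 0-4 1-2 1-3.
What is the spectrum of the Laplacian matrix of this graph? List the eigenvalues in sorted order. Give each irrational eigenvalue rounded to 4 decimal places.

[0, 0, 0.3820, 1.3820, 2.6180, 3.6180]

Reading degrees in the order [0, 1, 2, 3, 4, 5] gives [2, 2, 1, 2, 1, 0]; set D = diag(2, 2, 1, 2, 1, 0) and form L = D - A. Since every row of L sums to 0, the all-ones vector is in the kernel and 0 is an eigenvalue. The 2 zero eigenvalues correspond to the 2 connected components. There are 2 zeros in the spectrum, matching the 2 components. The eigenvalues sum to 8, which equals trace(L) = 2|E|.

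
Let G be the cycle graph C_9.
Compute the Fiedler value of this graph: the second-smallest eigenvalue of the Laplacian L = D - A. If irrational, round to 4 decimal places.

0.4679

The graph has 9 vertices and degree multiset [2, 2, 2, 2, 2, 2, 2, 2, 2]; D is the diagonal matrix of degrees and L = D - A. The sorted Laplacian eigenvalues are [0, 0.4679, 0.4679, 1.6527, 1.6527, 3, 3, 3.8794, 3.8794]; the algebraic connectivity is the second entry, 0.4679.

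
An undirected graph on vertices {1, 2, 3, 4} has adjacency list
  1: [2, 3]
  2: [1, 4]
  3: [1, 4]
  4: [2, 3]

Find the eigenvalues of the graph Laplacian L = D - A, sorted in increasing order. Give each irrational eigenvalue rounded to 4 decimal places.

[0, 2, 2, 4]

Reading degrees in the order [1, 2, 3, 4] gives [2, 2, 2, 2]; set D = diag(2, 2, 2, 2) and form L = D - A. Since every row of L sums to 0, the all-ones vector is in the kernel and 0 is an eigenvalue. By the matrix-tree theorem the graph has (1/4) * product of the nonzero eigenvalues = 4 spanning trees. The largest eigenvalue, 4, is at most the vertex count 4.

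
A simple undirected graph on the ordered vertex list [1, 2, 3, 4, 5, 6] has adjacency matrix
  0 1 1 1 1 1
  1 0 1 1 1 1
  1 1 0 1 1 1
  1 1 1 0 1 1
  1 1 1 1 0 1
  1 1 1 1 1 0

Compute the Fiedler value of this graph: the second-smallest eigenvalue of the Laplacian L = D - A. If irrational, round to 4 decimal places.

6

Reading degrees in the order [1, 2, 3, 4, 5, 6] gives [5, 5, 5, 5, 5, 5]; set D = diag(5, 5, 5, 5, 5, 5) and form L = D - A. Computing the eigenvalues of L and sorting gives [0, 6, 6, 6, 6, 6]. The Fiedler value lambda_2 = 6 is strictly positive, so the graph is connected. The eigenvalues sum to 30, which equals trace(L) = 2|E|.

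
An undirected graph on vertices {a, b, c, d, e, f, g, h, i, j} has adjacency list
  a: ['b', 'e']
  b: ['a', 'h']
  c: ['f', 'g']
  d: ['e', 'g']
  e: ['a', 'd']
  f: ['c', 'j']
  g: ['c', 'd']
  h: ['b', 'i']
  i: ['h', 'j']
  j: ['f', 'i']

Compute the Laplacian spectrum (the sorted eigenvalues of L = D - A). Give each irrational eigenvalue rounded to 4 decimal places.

[0, 0.3820, 0.3820, 1.3820, 1.3820, 2.6180, 2.6180, 3.6180, 3.6180, 4]

Reading degrees in the order [a, b, c, d, e, f, g, h, i, j] gives [2, 2, 2, 2, 2, 2, 2, 2, 2, 2]; set D = diag(2, 2, 2, 2, 2, 2, 2, 2, 2, 2) and form L = D - A. The multiplicity of 0 as a Laplacian eigenvalue equals the number of connected components. The single zero eigenvalue shows the graph is connected. The eigenvalues sum to 20, which equals trace(L) = 2|E|.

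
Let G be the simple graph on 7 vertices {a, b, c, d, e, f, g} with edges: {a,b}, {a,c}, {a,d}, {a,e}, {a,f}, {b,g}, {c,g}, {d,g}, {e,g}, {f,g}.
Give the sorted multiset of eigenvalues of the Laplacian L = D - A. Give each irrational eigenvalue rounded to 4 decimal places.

[0, 2, 2, 2, 2, 5, 7]

Each diagonal entry of L is the vertex degree and each off-diagonal entry is -1 where an edge is present, 0 otherwise; in the order [a, b, c, d, e, f, g] the diagonal is [5, 2, 2, 2, 2, 2, 5]. Diagonalising L (or applying a numerical eigensolver to the 7x7 matrix) gives the spectrum above.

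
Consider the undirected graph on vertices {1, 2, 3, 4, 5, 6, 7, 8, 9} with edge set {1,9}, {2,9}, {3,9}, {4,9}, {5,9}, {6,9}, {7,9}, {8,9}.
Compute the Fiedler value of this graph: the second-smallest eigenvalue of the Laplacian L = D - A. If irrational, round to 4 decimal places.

Each diagonal entry of L is the vertex degree and each off-diagonal entry is -1 where an edge is present, 0 otherwise; in the order [1, 2, 3, 4, 5, 6, 7, 8, 9] the diagonal is [1, 1, 1, 1, 1, 1, 1, 1, 8]. Computing the eigenvalues of L and sorting gives [0, 1, 1, 1, 1, 1, 1, 1, 9]. The Fiedler value lambda_2 = 1 is strictly positive, so the graph is connected. There is one zero in the spectrum, matching the 1 component. By the matrix-tree theorem the graph has (1/9) * product of the nonzero eigenvalues = 1 spanning tree.

1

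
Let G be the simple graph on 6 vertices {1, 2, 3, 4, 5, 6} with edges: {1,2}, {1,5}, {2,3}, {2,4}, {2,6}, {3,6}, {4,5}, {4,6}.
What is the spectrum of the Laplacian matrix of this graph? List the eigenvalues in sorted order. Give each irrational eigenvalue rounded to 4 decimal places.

Each diagonal entry of L is the vertex degree and each off-diagonal entry is -1 where an edge is present, 0 otherwise; in the order [1, 2, 3, 4, 5, 6] the diagonal is [2, 4, 2, 3, 2, 3]. The multiplicity of 0 as a Laplacian eigenvalue equals the number of connected components. The single zero eigenvalue shows the graph is connected. By the matrix-tree theorem the graph has (1/6) * product of the nonzero eigenvalues = 29 spanning trees. There is one zero in the spectrum, matching the 1 component.

[0, 1.1088, 2.2954, 3, 4.3174, 5.2784]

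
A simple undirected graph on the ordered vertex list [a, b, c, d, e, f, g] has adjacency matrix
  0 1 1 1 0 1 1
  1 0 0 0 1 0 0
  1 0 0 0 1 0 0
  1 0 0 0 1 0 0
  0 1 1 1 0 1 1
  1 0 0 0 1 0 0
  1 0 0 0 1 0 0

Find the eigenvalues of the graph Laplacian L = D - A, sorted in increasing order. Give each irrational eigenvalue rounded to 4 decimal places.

With the vertex order [a, b, c, d, e, f, g], the degrees are [5, 2, 2, 2, 5, 2, 2], giving D = diag(5, 2, 2, 2, 5, 2, 2) and L = D - A. L is symmetric positive semidefinite, so every eigenvalue is real and nonnegative. The largest eigenvalue, 7, is at most the vertex count 7.

[0, 2, 2, 2, 2, 5, 7]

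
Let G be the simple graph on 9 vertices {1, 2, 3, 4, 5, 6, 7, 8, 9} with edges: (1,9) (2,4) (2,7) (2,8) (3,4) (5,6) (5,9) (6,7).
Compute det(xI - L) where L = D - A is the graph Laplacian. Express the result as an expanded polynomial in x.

x^9 - 16x^8 + 104x^7 - 354x^6 + 678x^5 - 730x^4 + 417x^3 - 110x^2 + 9x

Reading degrees in the order [1, 2, 3, 4, 5, 6, 7, 8, 9] gives [1, 3, 1, 2, 2, 2, 2, 1, 2]; set D = diag(1, 3, 1, 2, 2, 2, 2, 1, 2) and form L = D - A. Computing det(xI - L) by cofactor expansion (or equivalently via sum-over-permutations) gives x^9 - 16x^8 + 104x^7 - 354x^6 + 678x^5 - 730x^4 + 417x^3 - 110x^2 + 9x. The constant term is 0 because L is singular (the all-ones vector lies in its kernel). The largest eigenvalue, 4.3455, is at most the vertex count 9.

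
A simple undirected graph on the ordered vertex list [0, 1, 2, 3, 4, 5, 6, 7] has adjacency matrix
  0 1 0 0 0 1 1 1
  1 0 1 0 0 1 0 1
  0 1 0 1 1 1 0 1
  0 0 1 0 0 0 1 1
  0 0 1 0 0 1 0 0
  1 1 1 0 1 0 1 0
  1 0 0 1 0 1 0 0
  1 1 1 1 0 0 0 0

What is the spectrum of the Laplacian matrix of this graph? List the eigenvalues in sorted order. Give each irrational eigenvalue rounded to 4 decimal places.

[0, 1.7216, 2.6826, 2.7857, 4.7046, 5.5392, 5.8912, 6.6751]

Each diagonal entry of L is the vertex degree and each off-diagonal entry is -1 where an edge is present, 0 otherwise; in the order [0, 1, 2, 3, 4, 5, 6, 7] the diagonal is [4, 4, 5, 3, 2, 5, 3, 4]. Since every row of L sums to 0, the all-ones vector is in the kernel and 0 is an eigenvalue. The single zero eigenvalue shows the graph is connected.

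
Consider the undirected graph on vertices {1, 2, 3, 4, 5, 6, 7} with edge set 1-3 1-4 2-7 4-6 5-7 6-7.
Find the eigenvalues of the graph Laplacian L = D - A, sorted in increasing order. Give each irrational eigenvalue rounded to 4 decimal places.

[0, 0.2254, 1, 1, 2.1859, 3.3604, 4.2283]

Reading degrees in the order [1, 2, 3, 4, 5, 6, 7] gives [2, 1, 1, 2, 1, 2, 3]; set D = diag(2, 1, 1, 2, 1, 2, 3) and form L = D - A. Diagonalising L (or applying a numerical eigensolver to the 7x7 matrix) gives the spectrum above. The single zero eigenvalue shows the graph is connected. The eigenvalues sum to 12, which equals trace(L) = 2|E|.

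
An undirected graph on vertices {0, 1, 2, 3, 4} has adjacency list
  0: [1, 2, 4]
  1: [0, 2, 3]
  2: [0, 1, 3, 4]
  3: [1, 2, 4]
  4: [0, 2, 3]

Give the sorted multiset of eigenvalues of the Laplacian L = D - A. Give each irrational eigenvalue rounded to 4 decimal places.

Reading degrees in the order [0, 1, 2, 3, 4] gives [3, 3, 4, 3, 3]; set D = diag(3, 3, 4, 3, 3) and form L = D - A. L is symmetric positive semidefinite, so every eigenvalue is real and nonnegative. The eigenvalues sum to 16, which equals trace(L) = 2|E|.

[0, 3, 3, 5, 5]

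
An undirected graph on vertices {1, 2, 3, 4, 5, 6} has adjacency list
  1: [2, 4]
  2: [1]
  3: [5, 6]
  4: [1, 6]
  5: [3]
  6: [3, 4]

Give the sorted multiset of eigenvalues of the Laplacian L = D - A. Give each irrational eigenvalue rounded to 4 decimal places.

Each diagonal entry of L is the vertex degree and each off-diagonal entry is -1 where an edge is present, 0 otherwise; in the order [1, 2, 3, 4, 5, 6] the diagonal is [2, 1, 2, 2, 1, 2]. L is symmetric positive semidefinite, so every eigenvalue is real and nonnegative. The single zero eigenvalue shows the graph is connected.

[0, 0.2679, 1, 2, 3, 3.7321]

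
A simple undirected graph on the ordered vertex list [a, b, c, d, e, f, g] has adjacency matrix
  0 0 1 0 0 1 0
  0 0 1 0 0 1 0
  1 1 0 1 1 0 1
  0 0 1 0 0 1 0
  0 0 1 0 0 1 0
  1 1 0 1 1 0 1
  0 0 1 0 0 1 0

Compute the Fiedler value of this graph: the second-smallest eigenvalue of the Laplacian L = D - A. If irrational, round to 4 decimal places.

2

With the vertex order [a, b, c, d, e, f, g], the degrees are [2, 2, 5, 2, 2, 5, 2], giving D = diag(2, 2, 5, 2, 2, 5, 2) and L = D - A. Computing the eigenvalues of L and sorting gives [0, 2, 2, 2, 2, 5, 7]. The Fiedler value lambda_2 = 2 is strictly positive, so the graph is connected. There is one zero in the spectrum, matching the 1 component.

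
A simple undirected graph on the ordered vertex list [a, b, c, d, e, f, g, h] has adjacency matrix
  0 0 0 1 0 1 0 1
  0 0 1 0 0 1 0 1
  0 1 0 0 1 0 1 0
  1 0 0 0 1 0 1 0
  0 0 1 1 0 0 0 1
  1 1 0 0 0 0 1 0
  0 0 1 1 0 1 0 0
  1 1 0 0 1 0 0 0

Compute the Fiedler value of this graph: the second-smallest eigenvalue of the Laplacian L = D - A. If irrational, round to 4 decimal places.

2

Each diagonal entry of L is the vertex degree and each off-diagonal entry is -1 where an edge is present, 0 otherwise; in the order [a, b, c, d, e, f, g, h] the diagonal is [3, 3, 3, 3, 3, 3, 3, 3]. The sorted Laplacian eigenvalues are [0, 2, 2, 2, 4, 4, 4, 6]; the algebraic connectivity is the second entry, 2. The eigenvalues sum to 24, which equals trace(L) = 2|E|.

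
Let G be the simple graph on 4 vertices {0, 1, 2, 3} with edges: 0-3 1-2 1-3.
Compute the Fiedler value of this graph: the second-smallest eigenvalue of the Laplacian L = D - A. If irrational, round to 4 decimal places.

0.5858

Reading degrees in the order [0, 1, 2, 3] gives [1, 2, 1, 2]; set D = diag(1, 2, 1, 2) and form L = D - A. The smallest Laplacian eigenvalue is always 0. The next one, lambda_2 = 0.5858, measures how hard the graph is to disconnect: larger values mean better connectivity. The eigenvalues sum to 6, which equals trace(L) = 2|E|.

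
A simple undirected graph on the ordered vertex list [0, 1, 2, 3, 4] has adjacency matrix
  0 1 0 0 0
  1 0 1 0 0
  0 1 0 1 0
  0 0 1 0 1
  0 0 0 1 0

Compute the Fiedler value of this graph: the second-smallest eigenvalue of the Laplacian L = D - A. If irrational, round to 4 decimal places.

With the vertex order [0, 1, 2, 3, 4], the degrees are [1, 2, 2, 2, 1], giving D = diag(1, 2, 2, 2, 1) and L = D - A. The smallest Laplacian eigenvalue is always 0. The next one, lambda_2 = 0.3820, measures how hard the graph is to disconnect: larger values mean better connectivity. The eigenvalues sum to 8, which equals trace(L) = 2|E|.

0.3820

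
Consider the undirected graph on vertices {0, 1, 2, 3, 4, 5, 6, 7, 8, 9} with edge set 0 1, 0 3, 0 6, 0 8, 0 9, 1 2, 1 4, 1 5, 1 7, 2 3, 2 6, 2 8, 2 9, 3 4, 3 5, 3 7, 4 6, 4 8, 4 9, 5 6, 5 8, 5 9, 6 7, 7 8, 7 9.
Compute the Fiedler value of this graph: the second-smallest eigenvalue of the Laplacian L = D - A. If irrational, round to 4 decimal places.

Each diagonal entry of L is the vertex degree and each off-diagonal entry is -1 where an edge is present, 0 otherwise; in the order [0, 1, 2, 3, 4, 5, 6, 7, 8, 9] the diagonal is [5, 5, 5, 5, 5, 5, 5, 5, 5, 5]. The smallest Laplacian eigenvalue is always 0. The next one, lambda_2 = 5, measures how hard the graph is to disconnect: larger values mean better connectivity. There is one zero in the spectrum, matching the 1 component.

5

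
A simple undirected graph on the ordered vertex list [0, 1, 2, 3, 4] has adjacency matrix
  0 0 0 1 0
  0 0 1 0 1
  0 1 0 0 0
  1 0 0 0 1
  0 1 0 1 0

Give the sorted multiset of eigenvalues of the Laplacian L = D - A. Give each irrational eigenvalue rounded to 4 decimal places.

[0, 0.3820, 1.3820, 2.6180, 3.6180]

Each diagonal entry of L is the vertex degree and each off-diagonal entry is -1 where an edge is present, 0 otherwise; in the order [0, 1, 2, 3, 4] the diagonal is [1, 2, 1, 2, 2]. Since every row of L sums to 0, the all-ones vector is in the kernel and 0 is an eigenvalue.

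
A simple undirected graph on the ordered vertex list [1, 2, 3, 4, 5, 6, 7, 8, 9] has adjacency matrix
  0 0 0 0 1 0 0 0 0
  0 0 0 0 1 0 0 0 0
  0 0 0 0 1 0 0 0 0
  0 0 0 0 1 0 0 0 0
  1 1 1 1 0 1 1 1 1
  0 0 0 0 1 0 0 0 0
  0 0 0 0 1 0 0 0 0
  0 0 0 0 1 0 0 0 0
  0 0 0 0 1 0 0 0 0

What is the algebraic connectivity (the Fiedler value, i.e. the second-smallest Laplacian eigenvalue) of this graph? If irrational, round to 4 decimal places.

1

Each diagonal entry of L is the vertex degree and each off-diagonal entry is -1 where an edge is present, 0 otherwise; in the order [1, 2, 3, 4, 5, 6, 7, 8, 9] the diagonal is [1, 1, 1, 1, 8, 1, 1, 1, 1]. The smallest Laplacian eigenvalue is always 0. The next one, lambda_2 = 1, measures how hard the graph is to disconnect: larger values mean better connectivity.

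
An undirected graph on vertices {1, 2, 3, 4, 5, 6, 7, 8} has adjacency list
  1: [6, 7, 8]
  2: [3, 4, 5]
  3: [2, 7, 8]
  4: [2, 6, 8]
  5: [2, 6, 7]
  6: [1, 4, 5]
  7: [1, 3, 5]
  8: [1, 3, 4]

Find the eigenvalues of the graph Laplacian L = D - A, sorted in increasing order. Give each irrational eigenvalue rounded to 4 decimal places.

[0, 2, 2, 2, 4, 4, 4, 6]

Each diagonal entry of L is the vertex degree and each off-diagonal entry is -1 where an edge is present, 0 otherwise; in the order [1, 2, 3, 4, 5, 6, 7, 8] the diagonal is [3, 3, 3, 3, 3, 3, 3, 3]. L is symmetric positive semidefinite, so every eigenvalue is real and nonnegative. The eigenvalues sum to 24, which equals trace(L) = 2|E|. The largest eigenvalue, 6, is at most the vertex count 8.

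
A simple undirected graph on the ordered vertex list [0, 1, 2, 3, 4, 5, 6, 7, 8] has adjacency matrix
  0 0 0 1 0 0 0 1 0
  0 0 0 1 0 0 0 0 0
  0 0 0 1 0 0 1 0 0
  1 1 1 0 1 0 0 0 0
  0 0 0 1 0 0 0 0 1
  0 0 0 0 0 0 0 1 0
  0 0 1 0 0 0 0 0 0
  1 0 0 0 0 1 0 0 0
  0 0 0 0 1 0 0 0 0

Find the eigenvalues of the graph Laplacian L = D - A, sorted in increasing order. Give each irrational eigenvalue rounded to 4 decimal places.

[0, 0.2398, 0.3820, 0.7199, 1.4240, 2.2032, 2.6180, 3.1692, 5.2439]

Each diagonal entry of L is the vertex degree and each off-diagonal entry is -1 where an edge is present, 0 otherwise; in the order [0, 1, 2, 3, 4, 5, 6, 7, 8] the diagonal is [2, 1, 2, 4, 2, 1, 1, 2, 1]. Since every row of L sums to 0, the all-ones vector is in the kernel and 0 is an eigenvalue. The single zero eigenvalue shows the graph is connected. The largest eigenvalue, 5.2439, is at most the vertex count 9. By the matrix-tree theorem the graph has (1/9) * product of the nonzero eigenvalues = 1 spanning tree.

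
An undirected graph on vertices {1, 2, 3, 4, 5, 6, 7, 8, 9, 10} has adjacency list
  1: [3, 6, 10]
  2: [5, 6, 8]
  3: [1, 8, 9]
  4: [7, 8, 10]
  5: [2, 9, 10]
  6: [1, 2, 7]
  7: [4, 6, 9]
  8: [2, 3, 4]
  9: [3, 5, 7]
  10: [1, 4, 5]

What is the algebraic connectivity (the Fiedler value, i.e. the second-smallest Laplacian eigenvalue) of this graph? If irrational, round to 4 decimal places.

2

Reading degrees in the order [1, 2, 3, 4, 5, 6, 7, 8, 9, 10] gives [3, 3, 3, 3, 3, 3, 3, 3, 3, 3]; set D = diag(3, 3, 3, 3, 3, 3, 3, 3, 3, 3) and form L = D - A. The sorted Laplacian eigenvalues are [0, 2, 2, 2, 2, 2, 5, 5, 5, 5]; the algebraic connectivity is the second entry, 2. There is one zero in the spectrum, matching the 1 component.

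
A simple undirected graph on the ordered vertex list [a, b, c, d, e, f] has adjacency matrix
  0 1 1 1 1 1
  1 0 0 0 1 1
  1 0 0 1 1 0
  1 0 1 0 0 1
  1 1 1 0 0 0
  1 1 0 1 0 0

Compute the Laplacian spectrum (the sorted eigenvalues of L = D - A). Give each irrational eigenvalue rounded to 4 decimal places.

With the vertex order [a, b, c, d, e, f], the degrees are [5, 3, 3, 3, 3, 3], giving D = diag(5, 3, 3, 3, 3, 3) and L = D - A. Since every row of L sums to 0, the all-ones vector is in the kernel and 0 is an eigenvalue. The single zero eigenvalue shows the graph is connected.

[0, 2.3820, 2.3820, 4.6180, 4.6180, 6]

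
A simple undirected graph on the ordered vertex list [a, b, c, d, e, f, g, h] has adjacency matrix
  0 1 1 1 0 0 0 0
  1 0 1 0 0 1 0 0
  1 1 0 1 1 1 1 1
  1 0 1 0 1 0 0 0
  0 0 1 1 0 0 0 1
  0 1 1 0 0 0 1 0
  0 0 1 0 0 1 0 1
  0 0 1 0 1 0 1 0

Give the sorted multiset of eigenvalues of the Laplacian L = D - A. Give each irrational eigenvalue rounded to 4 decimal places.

Reading degrees in the order [a, b, c, d, e, f, g, h] gives [3, 3, 7, 3, 3, 3, 3, 3]; set D = diag(3, 3, 7, 3, 3, 3, 3, 3) and form L = D - A. The multiplicity of 0 as a Laplacian eigenvalue equals the number of connected components. By the matrix-tree theorem the graph has (1/8) * product of the nonzero eigenvalues = 841 spanning trees.

[0, 1.7530, 1.7530, 3.4450, 3.4450, 4.8019, 4.8019, 8]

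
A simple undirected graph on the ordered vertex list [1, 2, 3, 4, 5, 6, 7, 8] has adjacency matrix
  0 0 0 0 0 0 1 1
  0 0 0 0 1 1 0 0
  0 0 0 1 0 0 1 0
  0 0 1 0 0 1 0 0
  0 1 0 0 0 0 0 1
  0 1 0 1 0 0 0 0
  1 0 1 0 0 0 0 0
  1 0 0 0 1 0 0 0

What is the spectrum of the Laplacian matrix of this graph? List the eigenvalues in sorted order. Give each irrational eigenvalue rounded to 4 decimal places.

Reading degrees in the order [1, 2, 3, 4, 5, 6, 7, 8] gives [2, 2, 2, 2, 2, 2, 2, 2]; set D = diag(2, 2, 2, 2, 2, 2, 2, 2) and form L = D - A. The multiplicity of 0 as a Laplacian eigenvalue equals the number of connected components. The single zero eigenvalue shows the graph is connected.

[0, 0.5858, 0.5858, 2, 2, 3.4142, 3.4142, 4]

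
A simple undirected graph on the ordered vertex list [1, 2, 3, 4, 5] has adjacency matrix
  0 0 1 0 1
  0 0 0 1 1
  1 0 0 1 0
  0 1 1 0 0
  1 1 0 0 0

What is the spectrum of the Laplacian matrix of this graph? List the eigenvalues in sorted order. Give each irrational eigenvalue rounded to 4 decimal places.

[0, 1.3820, 1.3820, 3.6180, 3.6180]

Reading degrees in the order [1, 2, 3, 4, 5] gives [2, 2, 2, 2, 2]; set D = diag(2, 2, 2, 2, 2) and form L = D - A. Diagonalising L (or applying a numerical eigensolver to the 5x5 matrix) gives the spectrum above. The single zero eigenvalue shows the graph is connected. The eigenvalues sum to 10, which equals trace(L) = 2|E|.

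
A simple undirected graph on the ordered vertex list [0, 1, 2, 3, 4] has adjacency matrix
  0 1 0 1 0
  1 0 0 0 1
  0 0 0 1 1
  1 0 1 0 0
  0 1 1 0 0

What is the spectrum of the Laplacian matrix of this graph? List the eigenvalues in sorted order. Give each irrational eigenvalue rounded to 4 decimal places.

Reading degrees in the order [0, 1, 2, 3, 4] gives [2, 2, 2, 2, 2]; set D = diag(2, 2, 2, 2, 2) and form L = D - A. Since every row of L sums to 0, the all-ones vector is in the kernel and 0 is an eigenvalue. By the matrix-tree theorem the graph has (1/5) * product of the nonzero eigenvalues = 5 spanning trees.

[0, 1.3820, 1.3820, 3.6180, 3.6180]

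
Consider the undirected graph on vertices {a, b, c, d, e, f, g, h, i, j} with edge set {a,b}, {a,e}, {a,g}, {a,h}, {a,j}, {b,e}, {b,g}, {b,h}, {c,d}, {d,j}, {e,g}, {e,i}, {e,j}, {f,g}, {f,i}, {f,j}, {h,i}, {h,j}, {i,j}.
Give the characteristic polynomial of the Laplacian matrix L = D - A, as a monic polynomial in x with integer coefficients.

x^10 - 38x^9 + 621x^8 - 5704x^7 + 32268x^6 - 115648x^5 + 259295x^4 - 342966x^3 + 231478x^2 - 52600x

Each diagonal entry of L is the vertex degree and each off-diagonal entry is -1 where an edge is present, 0 otherwise; in the order [a, b, c, d, e, f, g, h, i, j] the diagonal is [5, 4, 1, 2, 5, 3, 4, 4, 4, 6]. Computing det(xI - L) by cofactor expansion (or equivalently via sum-over-permutations) gives x^10 - 38x^9 + 621x^8 - 5704x^7 + 32268x^6 - 115648x^5 + 259295x^4 - 342966x^3 + 231478x^2 - 52600x. The constant term is 0 because L is singular (the all-ones vector lies in its kernel). By the matrix-tree theorem the graph has (1/10) * product of the nonzero eigenvalues = 5260 spanning trees.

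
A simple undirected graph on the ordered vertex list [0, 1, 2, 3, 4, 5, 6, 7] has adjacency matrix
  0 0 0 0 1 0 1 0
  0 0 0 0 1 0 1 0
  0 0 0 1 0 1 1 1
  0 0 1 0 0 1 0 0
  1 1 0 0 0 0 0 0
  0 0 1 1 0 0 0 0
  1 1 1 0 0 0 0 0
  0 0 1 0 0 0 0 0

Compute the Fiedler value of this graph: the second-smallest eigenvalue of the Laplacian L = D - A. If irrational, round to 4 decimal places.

Each diagonal entry of L is the vertex degree and each off-diagonal entry is -1 where an edge is present, 0 otherwise; in the order [0, 1, 2, 3, 4, 5, 6, 7] the diagonal is [2, 2, 4, 2, 2, 2, 3, 1]. Computing the eigenvalues of L and sorting gives [0, 0.3187, 1, 2, 2.3579, 3, 4, 5.3234]. The Fiedler value lambda_2 = 0.3187 is strictly positive, so the graph is connected. The eigenvalues sum to 18, which equals trace(L) = 2|E|.

0.3187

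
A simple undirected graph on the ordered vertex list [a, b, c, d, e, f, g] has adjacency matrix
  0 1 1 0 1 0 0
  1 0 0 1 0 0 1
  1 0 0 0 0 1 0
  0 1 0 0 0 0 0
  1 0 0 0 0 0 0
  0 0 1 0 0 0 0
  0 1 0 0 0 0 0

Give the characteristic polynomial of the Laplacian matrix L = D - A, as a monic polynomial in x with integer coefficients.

Reading degrees in the order [a, b, c, d, e, f, g] gives [3, 3, 2, 1, 1, 1, 1]; set D = diag(3, 3, 2, 1, 1, 1, 1) and form L = D - A. Computing det(xI - L) by cofactor expansion (or equivalently via sum-over-permutations) gives x^7 - 12x^6 + 53x^5 - 108x^4 + 105x^3 - 46x^2 + 7x. The constant term is 0 because L is singular (the all-ones vector lies in its kernel). The eigenvalues sum to 12, which equals trace(L) = 2|E|.

x^7 - 12x^6 + 53x^5 - 108x^4 + 105x^3 - 46x^2 + 7x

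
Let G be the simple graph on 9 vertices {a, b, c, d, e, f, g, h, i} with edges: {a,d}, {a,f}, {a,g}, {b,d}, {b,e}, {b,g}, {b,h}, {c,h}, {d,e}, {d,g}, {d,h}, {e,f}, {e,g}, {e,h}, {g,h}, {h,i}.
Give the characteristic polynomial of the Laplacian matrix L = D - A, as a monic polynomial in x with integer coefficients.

x^9 - 32x^8 + 425x^7 - 3028x^6 + 12495x^5 - 30120x^4 + 40797x^3 - 28098x^2 + 7560x

Reading degrees in the order [a, b, c, d, e, f, g, h, i] gives [3, 4, 1, 5, 5, 2, 5, 6, 1]; set D = diag(3, 4, 1, 5, 5, 2, 5, 6, 1) and form L = D - A. L has integer entries, so p(x) = det(xI - L) has integer coefficients. Expanding the determinant yields x^9 - 32x^8 + 425x^7 - 3028x^6 + 12495x^5 - 30120x^4 + 40797x^3 - 28098x^2 + 7560x. The constant term is 0 because L is singular (the all-ones vector lies in its kernel). The eigenvalues sum to 32, which equals trace(L) = 2|E|.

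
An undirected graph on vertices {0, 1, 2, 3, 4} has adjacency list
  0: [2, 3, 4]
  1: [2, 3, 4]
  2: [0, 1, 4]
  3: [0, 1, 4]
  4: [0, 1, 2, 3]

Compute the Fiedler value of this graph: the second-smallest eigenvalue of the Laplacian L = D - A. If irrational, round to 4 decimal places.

Each diagonal entry of L is the vertex degree and each off-diagonal entry is -1 where an edge is present, 0 otherwise; in the order [0, 1, 2, 3, 4] the diagonal is [3, 3, 3, 3, 4]. The smallest Laplacian eigenvalue is always 0. The next one, lambda_2 = 3, measures how hard the graph is to disconnect: larger values mean better connectivity.

3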